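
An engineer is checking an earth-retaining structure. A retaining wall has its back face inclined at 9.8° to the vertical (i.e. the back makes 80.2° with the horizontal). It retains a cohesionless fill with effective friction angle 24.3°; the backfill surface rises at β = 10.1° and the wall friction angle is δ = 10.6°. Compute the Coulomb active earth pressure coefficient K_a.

K_a = sin²(α+φ) / [sin²α · sin(α−δ) · (1 + √{sin(φ+δ)sin(φ−β) / (sin(α−δ)sin(α+β))})²].
With α = 80.2°, φ = 24.3°, δ = 10.6°, β = 10.1°: K_a = 0.5354.

0.535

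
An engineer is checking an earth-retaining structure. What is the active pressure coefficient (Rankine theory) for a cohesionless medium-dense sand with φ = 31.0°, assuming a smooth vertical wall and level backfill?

0.320

K_a = tan²(45° − φ/2) = tan²(29.50°) = 0.3201.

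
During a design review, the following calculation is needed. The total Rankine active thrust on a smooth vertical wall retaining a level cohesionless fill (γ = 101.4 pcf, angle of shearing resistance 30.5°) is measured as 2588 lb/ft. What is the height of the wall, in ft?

K_a = 0.3267. P_a = ½ K_a γ H² ⇒ H = √(2P_a/(K_a γ)).
H = √(2×2588/(0.3267×101.4)) = 12.50 ft.

12.5 ft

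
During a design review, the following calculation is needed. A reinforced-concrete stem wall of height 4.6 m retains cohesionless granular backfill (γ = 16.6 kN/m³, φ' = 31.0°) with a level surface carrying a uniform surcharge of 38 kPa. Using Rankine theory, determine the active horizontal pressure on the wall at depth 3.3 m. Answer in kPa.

K_a = (1 − sin φ)/(1 + sin φ) = 0.3201.
σ_v = γz + q = 16.6 × 3.3 + 38 = 92.78 kPa.
σ_h = K_a σ_v = 0.3201 × 92.78 = 29.70 kPa.

29.7 kPa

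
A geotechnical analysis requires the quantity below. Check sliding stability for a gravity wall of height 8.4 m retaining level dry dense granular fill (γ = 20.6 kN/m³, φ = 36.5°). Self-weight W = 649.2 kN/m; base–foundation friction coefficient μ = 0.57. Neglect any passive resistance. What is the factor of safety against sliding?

K_a = tan²(45° − 36.5°/2) = 0.2541.
P_a = ½K_aγH² = 0.5×0.2541×20.6×8.4² = 184.6 kN/m, acting at H/3 = 2.800 m above the base.
FS_sliding = μW / P_a = 0.57×649.2 / 184.6 = 2.004.

2.00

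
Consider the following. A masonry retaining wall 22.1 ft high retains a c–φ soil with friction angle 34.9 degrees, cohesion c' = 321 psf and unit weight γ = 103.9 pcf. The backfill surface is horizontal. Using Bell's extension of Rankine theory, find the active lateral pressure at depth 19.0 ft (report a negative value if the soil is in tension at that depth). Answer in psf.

202 psf

K_a = (1 − sin φ)/(1 + sin φ) = 0.2721.
σ_a = K_a γ z − 2c√K_a = 0.2721×103.9×19.0 − 2×321×0.5217 = 202.3 psf.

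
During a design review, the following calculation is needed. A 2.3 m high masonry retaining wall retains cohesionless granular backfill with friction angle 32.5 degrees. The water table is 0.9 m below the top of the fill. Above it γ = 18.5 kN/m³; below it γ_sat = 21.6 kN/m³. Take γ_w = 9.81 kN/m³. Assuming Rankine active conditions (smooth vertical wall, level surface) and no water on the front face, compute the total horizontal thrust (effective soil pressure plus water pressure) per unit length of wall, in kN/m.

22.4 kN/m

K_a = tan²(45° − φ/2) = 0.3010.
γ' = 21.6 − 9.81 = 11.79 kN/m³. Depth below WT = 1.4 m.
σ'_h at WT = K_a γ d_w = 5.011 kPa; at base = 5.011 + K_a γ' × 1.4 = 9.979 kPa.
P₁ (0–0.9 m) = ½×5.011×0.9 = 2.255. P₂ (0.9–2.3 m) = ½(5.011+9.979)×1.4 = 10.49.
P_w = ½ γ_w h₂² = 0.5×9.81×1.4² = 9.614. Total = 2.255+10.49+9.614 = 22.36 kN/m.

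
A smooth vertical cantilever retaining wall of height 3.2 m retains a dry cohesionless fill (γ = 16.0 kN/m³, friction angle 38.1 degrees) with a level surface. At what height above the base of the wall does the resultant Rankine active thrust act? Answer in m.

K_a = 0.2368.
The pressure distribution is triangular, so the resultant acts at H/3 above the base = 3.2/3 = 1.067 m.

1.07 m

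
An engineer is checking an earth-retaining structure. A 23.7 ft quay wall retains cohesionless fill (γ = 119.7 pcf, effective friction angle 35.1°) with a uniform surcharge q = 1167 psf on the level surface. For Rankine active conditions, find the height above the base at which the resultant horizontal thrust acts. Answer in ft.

9.68 ft

K_a = 0.2698.
Triangular part P₁ = ½K_aγH² = 9071 at H/3 = 7.900 ft; rectangular part P₂ = K_a q H = 7463 at H/2 = 11.85 ft.
ȳ = (P₁·7.900 + P₂·11.85)/(P₁+P₂) = 9.683 ft.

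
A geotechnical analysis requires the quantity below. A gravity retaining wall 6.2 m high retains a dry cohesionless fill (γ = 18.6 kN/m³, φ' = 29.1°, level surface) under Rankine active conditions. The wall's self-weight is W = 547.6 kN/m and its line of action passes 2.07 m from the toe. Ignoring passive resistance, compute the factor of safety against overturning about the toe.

K_a = tan²(45° − 29.1°/2) = 0.3456.
P_a = ½K_aγH² = 0.5×0.3456×18.6×6.2² = 123.5 kN/m, acting at H/3 = 2.067 m above the base.
Overturning moment M_o = P_a × H/3 = 123.5 × 2.067 = 255.3.
Resisting moment M_r = W × 2.07 = 547.6 × 2.07 = 1134.
FS_overturning = M_r/M_o = 1134/255.3 = 4.440.

4.44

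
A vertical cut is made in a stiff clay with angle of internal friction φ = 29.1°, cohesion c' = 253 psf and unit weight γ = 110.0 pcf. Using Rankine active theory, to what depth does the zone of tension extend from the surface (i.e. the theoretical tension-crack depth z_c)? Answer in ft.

7.82 ft

K_a = tan²(45° − 29.1°/2) = 0.3456; √K_a = 0.5879.
The active pressure is zero where K_a γ z = 2c√K_a, so z_c = 2c/(γ√K_a) = 2×253/(110.0×0.5879) = 7.825 ft.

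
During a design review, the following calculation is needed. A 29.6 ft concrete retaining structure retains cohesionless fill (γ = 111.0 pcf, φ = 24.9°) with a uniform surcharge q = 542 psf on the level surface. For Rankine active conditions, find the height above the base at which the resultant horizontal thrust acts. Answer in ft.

K_a = 0.4074.
Triangular part P₁ = ½K_aγH² = 19810 at H/3 = 9.867 ft; rectangular part P₂ = K_a q H = 6536 at H/2 = 14.80 ft.
ȳ = (P₁·9.867 + P₂·14.80)/(P₁+P₂) = 11.09 ft.

11.1 ft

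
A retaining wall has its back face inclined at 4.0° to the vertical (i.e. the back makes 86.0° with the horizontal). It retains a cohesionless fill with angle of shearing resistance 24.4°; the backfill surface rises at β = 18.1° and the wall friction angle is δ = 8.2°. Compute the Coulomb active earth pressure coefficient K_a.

0.578

K_a = sin²(α+φ) / [sin²α · sin(α−δ) · (1 + √{sin(φ+δ)sin(φ−β) / (sin(α−δ)sin(α+β))})²].
With α = 86.0°, φ = 24.4°, δ = 8.2°, β = 18.1°: K_a = 0.5783.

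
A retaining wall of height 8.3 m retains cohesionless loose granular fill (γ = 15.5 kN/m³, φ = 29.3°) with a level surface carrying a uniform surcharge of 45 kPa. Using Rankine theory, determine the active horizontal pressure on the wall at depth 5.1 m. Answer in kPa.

42.5 kPa

K_a = (1 − sin φ)/(1 + sin φ) = 0.3428.
σ_v = γz + q = 15.5 × 5.1 + 45 = 124.0 kPa.
σ_h = K_a σ_v = 0.3428 × 124.0 = 42.53 kPa.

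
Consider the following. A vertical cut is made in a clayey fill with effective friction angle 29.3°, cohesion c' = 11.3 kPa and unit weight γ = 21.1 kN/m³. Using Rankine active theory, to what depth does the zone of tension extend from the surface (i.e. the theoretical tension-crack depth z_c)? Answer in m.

K_a = tan²(45° − 29.3°/2) = 0.3428; √K_a = 0.5855.
The active pressure is zero where K_a γ z = 2c√K_a, so z_c = 2c/(γ√K_a) = 2×11.3/(21.1×0.5855) = 1.829 m.

1.83 m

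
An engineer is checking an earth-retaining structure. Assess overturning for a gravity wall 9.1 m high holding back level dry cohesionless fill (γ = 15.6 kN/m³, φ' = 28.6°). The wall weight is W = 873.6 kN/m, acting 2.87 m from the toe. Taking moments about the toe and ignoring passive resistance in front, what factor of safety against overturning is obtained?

K_a = tan²(45° − 28.6°/2) = 0.3525.
P_a = ½K_aγH² = 0.5×0.3525×15.6×9.1² = 227.7 kN/m, acting at H/3 = 3.033 m above the base.
Overturning moment M_o = P_a × H/3 = 227.7 × 3.033 = 690.7.
Resisting moment M_r = W × 2.87 = 873.6 × 2.87 = 2507.
FS_overturning = M_r/M_o = 2507/690.7 = 3.630.

3.63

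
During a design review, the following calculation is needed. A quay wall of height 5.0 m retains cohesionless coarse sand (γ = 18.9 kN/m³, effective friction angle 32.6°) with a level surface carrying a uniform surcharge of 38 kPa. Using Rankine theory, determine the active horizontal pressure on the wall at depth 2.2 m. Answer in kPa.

23.9 kPa

K_a = (1 − sin φ)/(1 + sin φ) = 0.2997.
σ_v = γz + q = 18.9 × 2.2 + 38 = 79.58 kPa.
σ_h = K_a σ_v = 0.2997 × 79.58 = 23.85 kPa.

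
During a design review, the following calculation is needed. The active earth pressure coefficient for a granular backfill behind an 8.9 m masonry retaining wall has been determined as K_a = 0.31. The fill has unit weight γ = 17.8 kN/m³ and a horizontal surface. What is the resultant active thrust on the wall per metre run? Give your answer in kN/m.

P = ½ K_a γ H² = 0.5 × 0.31 × 17.8 × 8.9² = 218.5 kN/m.

219 kN/m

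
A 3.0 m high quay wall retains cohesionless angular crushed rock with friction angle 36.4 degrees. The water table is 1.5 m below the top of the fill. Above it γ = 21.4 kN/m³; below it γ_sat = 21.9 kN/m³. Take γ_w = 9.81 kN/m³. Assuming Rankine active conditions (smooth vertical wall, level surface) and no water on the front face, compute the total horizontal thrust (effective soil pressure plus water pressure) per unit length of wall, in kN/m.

K_a = tan²(45° − φ/2) = 0.2552.
γ' = 21.9 − 9.81 = 12.09 kN/m³. Depth below WT = 1.5 m.
σ'_h at WT = K_a γ d_w = 8.191 kPa; at base = 8.191 + K_a γ' × 1.5 = 12.82 kPa.
P₁ (0–1.5 m) = ½×8.191×1.5 = 6.143. P₂ (1.5–3.0 m) = ½(8.191+12.82)×1.5 = 15.76.
P_w = ½ γ_w h₂² = 0.5×9.81×1.5² = 11.04. Total = 6.143+15.76+11.04 = 32.94 kN/m.

32.9 kN/m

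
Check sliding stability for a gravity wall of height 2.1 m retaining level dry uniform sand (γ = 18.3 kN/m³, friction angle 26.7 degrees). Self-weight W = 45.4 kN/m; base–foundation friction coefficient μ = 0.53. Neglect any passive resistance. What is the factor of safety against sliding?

1.57

K_a = tan²(45° − 26.7°/2) = 0.3800.
P_a = ½K_aγH² = 0.5×0.3800×18.3×2.1² = 15.33 kN/m, acting at H/3 = 0.7000 m above the base.
FS_sliding = μW / P_a = 0.53×45.4 / 15.33 = 1.569.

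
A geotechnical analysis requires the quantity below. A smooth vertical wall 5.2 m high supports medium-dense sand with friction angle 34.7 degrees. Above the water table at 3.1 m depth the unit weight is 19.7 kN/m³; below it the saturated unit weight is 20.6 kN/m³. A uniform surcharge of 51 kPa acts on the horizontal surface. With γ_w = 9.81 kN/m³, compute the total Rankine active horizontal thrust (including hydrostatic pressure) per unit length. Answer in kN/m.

162 kN/m

K_a = tan²(45° − φ/2) = 0.2745.
γ' = 20.6 − 9.81 = 10.79 kN/m³. h₂ = H − d_w = 2.1 m.
σ'_h: at surface K_a·q = 14.00; at WT K_a(q+γd_w) = 30.76; at base K_a(q+γd_w+γ'h₂) = 36.98 kPa.
P₁ = ½(14.00+30.76)×3.1 = 69.37; P₂ = ½(30.76+36.98)×2.1 = 71.13; P_w = ½γ_w h₂² = 21.63.
Total = 69.37+71.13+21.63 = 162.1 kN/m.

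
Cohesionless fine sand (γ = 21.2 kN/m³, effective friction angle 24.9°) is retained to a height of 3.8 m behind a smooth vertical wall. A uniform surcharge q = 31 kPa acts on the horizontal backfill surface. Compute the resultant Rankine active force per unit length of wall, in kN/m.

110 kN/m

K_a = tan²(45° − φ/2) = 0.4074.
Soil triangle: ½ K_a γ H² = 0.5×0.4074×21.2×3.8² = 62.36 kN/m.
Surcharge rectangle: K_a q H = 0.4074×31×3.8 = 47.99 kN/m.
Total = 62.36 + 47.99 = 110.4 kN/m.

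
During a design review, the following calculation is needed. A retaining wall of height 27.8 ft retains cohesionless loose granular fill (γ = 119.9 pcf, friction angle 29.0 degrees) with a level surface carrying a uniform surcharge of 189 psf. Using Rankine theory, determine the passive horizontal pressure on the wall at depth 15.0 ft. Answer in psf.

K_p = (1 + sin φ)/(1 − sin φ) = 2.882.
σ_v = γz + q = 119.9 × 15.0 + 189 = 1988 psf.
σ_h = K_p σ_v = 2.882 × 1988 = 5728 psf.

5730 psf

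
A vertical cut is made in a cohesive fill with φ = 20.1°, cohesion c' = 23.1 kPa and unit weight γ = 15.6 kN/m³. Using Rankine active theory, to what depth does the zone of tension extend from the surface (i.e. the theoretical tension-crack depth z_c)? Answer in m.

4.24 m

K_a = tan²(45° − 20.1°/2) = 0.4885; √K_a = 0.6989.
The active pressure is zero where K_a γ z = 2c√K_a, so z_c = 2c/(γ√K_a) = 2×23.1/(15.6×0.6989) = 4.237 m.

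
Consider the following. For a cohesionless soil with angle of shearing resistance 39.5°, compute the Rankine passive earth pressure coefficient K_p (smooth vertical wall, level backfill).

4.50

K_p = (1 + sin φ)/(1 − sin φ) = tan²(45° + 39.5°/2) = 4.496.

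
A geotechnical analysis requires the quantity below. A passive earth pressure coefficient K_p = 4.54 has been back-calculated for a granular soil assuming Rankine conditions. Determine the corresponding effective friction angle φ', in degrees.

K_p = (1+sin φ)/(1−sin φ) ⇒ sin φ = (K_p − 1)/(K_p + 1) = 0.6390.
φ = arcsin(0.6390) = 39.72°.

39.7°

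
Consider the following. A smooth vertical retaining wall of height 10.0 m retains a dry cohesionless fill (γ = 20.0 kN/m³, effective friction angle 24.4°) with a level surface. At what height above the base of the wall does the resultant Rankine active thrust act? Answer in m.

K_a = 0.4153.
The pressure distribution is triangular, so the resultant acts at H/3 above the base = 10.0/3 = 3.333 m.

3.33 m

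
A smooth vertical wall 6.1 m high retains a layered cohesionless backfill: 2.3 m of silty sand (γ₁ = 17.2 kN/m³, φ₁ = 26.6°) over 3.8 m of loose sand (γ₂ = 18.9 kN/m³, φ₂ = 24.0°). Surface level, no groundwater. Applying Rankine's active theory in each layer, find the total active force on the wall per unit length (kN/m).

K_a1 = tan²(45°−26.6°/2) = 0.3814; K_a2 = tan²(45°−24.0°/2) = 0.4217.
Layer 1: σ at base = K_a1 γ₁ h₁ = 15.09 kPa; P₁ = ½×15.09×2.3 = 17.35.
Layer 2: σ_v at top = γ₁h₁ = 39.56; σ_h top = K_a2×39.56 = 16.68; σ_h base = K_a2×(39.56+18.9×3.8) = 46.97.
P₂ = ½(16.68+46.97)×3.8 = 120.9. Total P_a = 17.35+120.9 = 138.3 kN/m.

138 kN/m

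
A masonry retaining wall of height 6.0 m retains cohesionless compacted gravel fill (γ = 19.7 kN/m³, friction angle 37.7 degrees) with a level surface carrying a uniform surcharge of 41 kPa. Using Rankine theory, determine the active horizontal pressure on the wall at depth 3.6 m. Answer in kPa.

27.0 kPa

K_a = (1 − sin φ)/(1 + sin φ) = 0.2411.
σ_v = γz + q = 19.7 × 3.6 + 41 = 111.9 kPa.
σ_h = K_a σ_v = 0.2411 × 111.9 = 26.98 kPa.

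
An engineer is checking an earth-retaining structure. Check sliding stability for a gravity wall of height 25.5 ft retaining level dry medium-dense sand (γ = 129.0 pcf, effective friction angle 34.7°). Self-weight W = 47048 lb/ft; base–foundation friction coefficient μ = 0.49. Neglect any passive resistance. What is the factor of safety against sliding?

2.00

K_a = tan²(45° − 34.7°/2) = 0.2745.
P_a = ½K_aγH² = 0.5×0.2745×129.0×25.5² = 11510 lb/ft, acting at H/3 = 8.500 ft above the base.
FS_sliding = μW / P_a = 0.49×47048 / 11510 = 2.003.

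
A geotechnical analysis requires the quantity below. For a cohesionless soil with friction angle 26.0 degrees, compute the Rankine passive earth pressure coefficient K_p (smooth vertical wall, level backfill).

K_p = (1 + sin φ)/(1 − sin φ) = tan²(45° + 26.0°/2) = 2.561.

2.56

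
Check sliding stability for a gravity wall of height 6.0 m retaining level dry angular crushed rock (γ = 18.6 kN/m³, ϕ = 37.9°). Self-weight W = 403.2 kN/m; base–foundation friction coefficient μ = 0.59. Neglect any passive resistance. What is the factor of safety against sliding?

K_a = tan²(45° − 37.9°/2) = 0.2389.
P_a = ½K_aγH² = 0.5×0.2389×18.6×6.0² = 80.00 kN/m, acting at H/3 = 2.000 m above the base.
FS_sliding = μW / P_a = 0.59×403.2 / 80.00 = 2.974.

2.97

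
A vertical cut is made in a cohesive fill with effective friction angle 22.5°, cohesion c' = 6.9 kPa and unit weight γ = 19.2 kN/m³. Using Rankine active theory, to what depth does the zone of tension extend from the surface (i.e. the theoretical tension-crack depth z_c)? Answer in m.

K_a = tan²(45° − 22.5°/2) = 0.4465; √K_a = 0.6682.
The active pressure is zero where K_a γ z = 2c√K_a, so z_c = 2c/(γ√K_a) = 2×6.9/(19.2×0.6682) = 1.076 m.

1.08 m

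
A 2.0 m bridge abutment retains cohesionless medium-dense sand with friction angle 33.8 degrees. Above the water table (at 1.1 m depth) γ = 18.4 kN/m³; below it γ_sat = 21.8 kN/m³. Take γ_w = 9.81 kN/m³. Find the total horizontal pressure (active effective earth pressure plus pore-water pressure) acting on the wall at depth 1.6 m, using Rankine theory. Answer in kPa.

12.4 kPa

K_a = (1 − sin φ)/(1 + sin φ) = 0.2851.
γ' = 21.8 − 9.81 = 11.99 kN/m³.
Effective vertical stress at 1.6 m: σ'_v = 18.4×1.1 + 11.99×0.500 = 26.23 kPa.
σ'_h = K_a σ'_v = 0.2851 × 26.23 = 7.480 kPa; u = γ_w × 0.500 = 4.905 kPa.
Total σ_h = 7.480 + 4.905 = 12.38 kPa.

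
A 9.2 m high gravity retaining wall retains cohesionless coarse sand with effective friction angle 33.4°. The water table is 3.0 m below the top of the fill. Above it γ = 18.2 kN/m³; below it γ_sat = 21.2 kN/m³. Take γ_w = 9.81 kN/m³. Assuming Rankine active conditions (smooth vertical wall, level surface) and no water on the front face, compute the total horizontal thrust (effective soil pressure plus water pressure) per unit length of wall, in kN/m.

374 kN/m

K_a = tan²(45° − φ/2) = 0.2899.
γ' = 21.2 − 9.81 = 11.39 kN/m³. Depth below WT = 6.2 m.
σ'_h at WT = K_a γ d_w = 15.83 kPa; at base = 15.83 + K_a γ' × 6.2 = 36.30 kPa.
P₁ (0–3.0 m) = ½×15.83×3.0 = 23.74. P₂ (3.0–9.2 m) = ½(15.83+36.30)×6.2 = 161.6.
P_w = ½ γ_w h₂² = 0.5×9.81×6.2² = 188.5. Total = 23.74+161.6+188.5 = 373.9 kN/m.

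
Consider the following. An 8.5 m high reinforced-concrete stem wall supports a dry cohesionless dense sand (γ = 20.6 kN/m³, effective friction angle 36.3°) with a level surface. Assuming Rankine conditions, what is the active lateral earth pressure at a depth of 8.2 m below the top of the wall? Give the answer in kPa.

K_a = (1 − sin φ)/(1 + sin φ) = 0.2563.
σ_h = K_a γ z = 0.2563 × 20.6 × 8.2 = 43.29 kPa.

43.3 kPa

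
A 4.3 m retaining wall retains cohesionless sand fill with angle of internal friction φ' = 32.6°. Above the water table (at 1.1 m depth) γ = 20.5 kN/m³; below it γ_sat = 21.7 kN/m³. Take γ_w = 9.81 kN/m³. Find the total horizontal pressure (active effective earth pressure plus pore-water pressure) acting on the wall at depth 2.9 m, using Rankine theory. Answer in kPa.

30.8 kPa

K_a = (1 − sin φ)/(1 + sin φ) = 0.2997.
γ' = 21.7 − 9.81 = 11.89 kN/m³.
Effective vertical stress at 2.9 m: σ'_v = 20.5×1.1 + 11.89×1.80 = 43.95 kPa.
σ'_h = K_a σ'_v = 0.2997 × 43.95 = 13.17 kPa; u = γ_w × 1.80 = 17.66 kPa.
Total σ_h = 13.17 + 17.66 = 30.83 kPa.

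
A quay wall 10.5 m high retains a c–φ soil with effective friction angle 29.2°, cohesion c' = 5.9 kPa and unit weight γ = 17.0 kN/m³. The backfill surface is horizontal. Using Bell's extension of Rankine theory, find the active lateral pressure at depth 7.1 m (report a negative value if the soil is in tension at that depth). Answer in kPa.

34.6 kPa

K_a = (1 − sin φ)/(1 + sin φ) = 0.3442.
σ_a = K_a γ z − 2c√K_a = 0.3442×17.0×7.1 − 2×5.9×0.5867 = 34.62 kPa.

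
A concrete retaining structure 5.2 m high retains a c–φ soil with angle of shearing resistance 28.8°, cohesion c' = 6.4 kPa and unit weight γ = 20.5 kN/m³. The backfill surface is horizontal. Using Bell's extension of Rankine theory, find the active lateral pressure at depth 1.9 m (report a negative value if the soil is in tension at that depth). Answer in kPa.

6.05 kPa

K_a = (1 − sin φ)/(1 + sin φ) = 0.3498.
σ_a = K_a γ z − 2c√K_a = 0.3498×20.5×1.9 − 2×6.4×0.5914 = 6.053 kPa.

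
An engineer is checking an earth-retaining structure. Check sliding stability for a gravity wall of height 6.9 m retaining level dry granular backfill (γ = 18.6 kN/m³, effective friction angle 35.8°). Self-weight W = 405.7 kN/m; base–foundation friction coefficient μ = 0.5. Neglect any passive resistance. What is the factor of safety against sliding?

1.75

K_a = tan²(45° − 35.8°/2) = 0.2619.
P_a = ½K_aγH² = 0.5×0.2619×18.6×6.9² = 115.9 kN/m, acting at H/3 = 2.300 m above the base.
FS_sliding = μW / P_a = 0.5×405.7 / 115.9 = 1.750.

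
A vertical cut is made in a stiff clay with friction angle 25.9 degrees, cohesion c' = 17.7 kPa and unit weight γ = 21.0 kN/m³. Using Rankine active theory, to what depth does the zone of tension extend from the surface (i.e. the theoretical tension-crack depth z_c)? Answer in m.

K_a = tan²(45° − 25.9°/2) = 0.3920; √K_a = 0.6261.
The active pressure is zero where K_a γ z = 2c√K_a, so z_c = 2c/(γ√K_a) = 2×17.7/(21.0×0.6261) = 2.692 m.

2.69 m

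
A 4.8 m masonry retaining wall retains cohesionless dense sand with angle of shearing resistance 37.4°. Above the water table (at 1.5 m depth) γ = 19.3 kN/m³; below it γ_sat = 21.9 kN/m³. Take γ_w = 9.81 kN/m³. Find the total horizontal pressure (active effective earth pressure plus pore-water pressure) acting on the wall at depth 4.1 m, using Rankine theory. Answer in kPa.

K_a = (1 − sin φ)/(1 + sin φ) = 0.2443.
γ' = 21.9 − 9.81 = 12.09 kN/m³.
Effective vertical stress at 4.1 m: σ'_v = 19.3×1.5 + 12.09×2.60 = 60.38 kPa.
σ'_h = K_a σ'_v = 0.2443 × 60.38 = 14.75 kPa; u = γ_w × 2.60 = 25.51 kPa.
Total σ_h = 14.75 + 25.51 = 40.26 kPa.

40.3 kPa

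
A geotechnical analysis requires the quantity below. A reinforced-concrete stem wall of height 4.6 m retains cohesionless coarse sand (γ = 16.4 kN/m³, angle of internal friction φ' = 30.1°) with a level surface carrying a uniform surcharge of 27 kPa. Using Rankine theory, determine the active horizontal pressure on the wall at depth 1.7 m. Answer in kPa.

K_a = (1 − sin φ)/(1 + sin φ) = 0.3320.
σ_v = γz + q = 16.4 × 1.7 + 27 = 54.88 kPa.
σ_h = K_a σ_v = 0.3320 × 54.88 = 18.22 kPa.

18.2 kPa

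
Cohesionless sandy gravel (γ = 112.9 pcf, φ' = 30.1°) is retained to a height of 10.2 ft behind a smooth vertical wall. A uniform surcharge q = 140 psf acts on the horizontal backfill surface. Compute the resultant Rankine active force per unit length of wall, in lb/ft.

2420 lb/ft

K_a = tan²(45° − φ/2) = 0.3320.
Soil triangle: ½ K_a γ H² = 0.5×0.3320×112.9×10.2² = 1950 lb/ft.
Surcharge rectangle: K_a q H = 0.3320×140×10.2 = 474.1 lb/ft.
Total = 1950 + 474.1 = 2424 lb/ft.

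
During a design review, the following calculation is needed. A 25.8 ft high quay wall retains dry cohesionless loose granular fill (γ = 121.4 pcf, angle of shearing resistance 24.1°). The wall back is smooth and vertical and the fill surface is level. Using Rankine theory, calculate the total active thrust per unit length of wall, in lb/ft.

K_a = tan²(45° − φ/2) = 0.4201.
P_a = ½ K_a γ H² = 0.5 × 0.4201 × 121.4 × 25.8² = 16970 lb/ft.

17000 lb/ft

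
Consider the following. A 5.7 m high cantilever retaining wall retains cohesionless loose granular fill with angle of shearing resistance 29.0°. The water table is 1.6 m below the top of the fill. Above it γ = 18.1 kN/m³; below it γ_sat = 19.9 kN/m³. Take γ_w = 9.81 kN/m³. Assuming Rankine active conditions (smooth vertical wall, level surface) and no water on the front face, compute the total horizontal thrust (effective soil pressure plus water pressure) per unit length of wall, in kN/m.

161 kN/m

K_a = tan²(45° − φ/2) = 0.3470.
γ' = 19.9 − 9.81 = 10.09 kN/m³. Depth below WT = 4.1 m.
σ'_h at WT = K_a γ d_w = 10.05 kPa; at base = 10.05 + K_a γ' × 4.1 = 24.40 kPa.
P₁ (0–1.6 m) = ½×10.05×1.6 = 8.039. P₂ (1.6–5.7 m) = ½(10.05+24.40)×4.1 = 70.62.
P_w = ½ γ_w h₂² = 0.5×9.81×4.1² = 82.45. Total = 8.039+70.62+82.45 = 161.1 kN/m.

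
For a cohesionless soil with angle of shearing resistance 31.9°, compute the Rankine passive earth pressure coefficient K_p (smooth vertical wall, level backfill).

3.24

K_p = (1 + sin φ)/(1 − sin φ) = tan²(45° + 31.9°/2) = 3.241.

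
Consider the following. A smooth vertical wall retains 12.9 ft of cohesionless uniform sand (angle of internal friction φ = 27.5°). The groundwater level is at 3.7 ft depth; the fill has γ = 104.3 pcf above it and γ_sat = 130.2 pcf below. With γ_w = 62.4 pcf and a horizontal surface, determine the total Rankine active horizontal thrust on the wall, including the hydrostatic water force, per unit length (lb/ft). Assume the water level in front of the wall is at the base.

K_a = tan²(45° − φ/2) = 0.3682.
γ' = 130.2 − 62.4 = 67.80 pcf. Depth below WT = 9.2 ft.
σ'_h at WT = K_a γ d_w = 142.1 psf; at base = 142.1 + K_a γ' × 9.2 = 371.8 psf.
P₁ (0–3.7 ft) = ½×142.1×3.7 = 262.9. P₂ (3.7–12.9 ft) = ½(142.1+371.8)×9.2 = 2364.
P_w = ½ γ_w h₂² = 0.5×62.4×9.2² = 2641. Total = 262.9+2364+2641 = 5268 lb/ft.

5270 lb/ft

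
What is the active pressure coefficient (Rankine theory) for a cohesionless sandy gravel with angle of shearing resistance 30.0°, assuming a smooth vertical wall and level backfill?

K_a = tan²(45° − φ/2) = tan²(30.00°) = 0.3333.

0.333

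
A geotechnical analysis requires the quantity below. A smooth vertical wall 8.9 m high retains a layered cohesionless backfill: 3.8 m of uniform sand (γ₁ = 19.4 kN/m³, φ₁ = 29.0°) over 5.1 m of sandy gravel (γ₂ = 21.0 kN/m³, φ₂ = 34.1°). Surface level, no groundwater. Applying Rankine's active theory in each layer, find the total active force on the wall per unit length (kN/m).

231 kN/m

K_a1 = tan²(45°−29.0°/2) = 0.3470; K_a2 = tan²(45°−34.1°/2) = 0.2815.
Layer 1: σ at base = K_a1 γ₁ h₁ = 25.58 kPa; P₁ = ½×25.58×3.8 = 48.60.
Layer 2: σ_v at top = γ₁h₁ = 73.72; σ_h top = K_a2×73.72 = 20.75; σ_h base = K_a2×(73.72+21.0×5.1) = 50.91.
P₂ = ½(20.75+50.91)×5.1 = 182.7. Total P_a = 48.60+182.7 = 231.3 kN/m.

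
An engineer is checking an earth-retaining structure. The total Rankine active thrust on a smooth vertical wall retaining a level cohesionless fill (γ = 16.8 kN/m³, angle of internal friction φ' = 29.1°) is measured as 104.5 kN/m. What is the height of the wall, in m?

6.00 m

K_a = 0.3456. P_a = ½ K_a γ H² ⇒ H = √(2P_a/(K_a γ)).
H = √(2×104.5/(0.3456×16.8)) = 6.000 m.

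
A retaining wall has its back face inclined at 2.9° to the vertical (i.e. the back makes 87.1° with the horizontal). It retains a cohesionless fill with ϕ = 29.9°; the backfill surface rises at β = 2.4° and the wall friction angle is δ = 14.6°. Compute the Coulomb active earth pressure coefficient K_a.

K_a = sin²(α+φ) / [sin²α · sin(α−δ) · (1 + √{sin(φ+δ)sin(φ−β) / (sin(α−δ)sin(α+β))})²].
With α = 87.1°, φ = 29.9°, δ = 14.6°, β = 2.4°: K_a = 0.3332.

0.333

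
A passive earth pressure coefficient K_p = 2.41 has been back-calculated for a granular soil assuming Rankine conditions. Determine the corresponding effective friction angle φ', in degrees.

K_p = (1+sin φ)/(1−sin φ) ⇒ sin φ = (K_p − 1)/(K_p + 1) = 0.4135.
φ = arcsin(0.4135) = 24.42°.

24.4°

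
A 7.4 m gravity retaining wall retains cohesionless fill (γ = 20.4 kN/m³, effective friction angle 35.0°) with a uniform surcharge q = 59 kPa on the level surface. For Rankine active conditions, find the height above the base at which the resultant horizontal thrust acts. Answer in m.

K_a = 0.2710.
Triangular part P₁ = ½K_aγH² = 151.4 at H/3 = 2.467 m; rectangular part P₂ = K_a q H = 118.3 at H/2 = 3.700 m.
ȳ = (P₁·2.467 + P₂·3.700)/(P₁+P₂) = 3.008 m.

3.01 m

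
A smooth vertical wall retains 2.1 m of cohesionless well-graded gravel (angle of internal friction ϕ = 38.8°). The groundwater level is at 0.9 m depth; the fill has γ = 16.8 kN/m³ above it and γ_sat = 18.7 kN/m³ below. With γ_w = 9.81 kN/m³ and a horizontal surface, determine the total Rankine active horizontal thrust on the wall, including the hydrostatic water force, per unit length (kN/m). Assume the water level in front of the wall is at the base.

14.3 kN/m

K_a = tan²(45° − φ/2) = 0.2296.
γ' = 18.7 − 9.81 = 8.890 kN/m³. Depth below WT = 1.2 m.
σ'_h at WT = K_a γ d_w = 3.471 kPa; at base = 3.471 + K_a γ' × 1.2 = 5.920 kPa.
P₁ (0–0.9 m) = ½×3.471×0.9 = 1.562. P₂ (0.9–2.1 m) = ½(3.471+5.920)×1.2 = 5.634.
P_w = ½ γ_w h₂² = 0.5×9.81×1.2² = 7.063. Total = 1.562+5.634+7.063 = 14.26 kN/m.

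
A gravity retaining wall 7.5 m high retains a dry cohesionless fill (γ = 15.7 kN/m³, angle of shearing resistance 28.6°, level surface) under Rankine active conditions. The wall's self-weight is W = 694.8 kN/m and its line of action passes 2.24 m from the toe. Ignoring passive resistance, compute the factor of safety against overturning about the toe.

K_a = tan²(45° − 28.6°/2) = 0.3525.
P_a = ½K_aγH² = 0.5×0.3525×15.7×7.5² = 155.7 kN/m, acting at H/3 = 2.500 m above the base.
Overturning moment M_o = P_a × H/3 = 155.7 × 2.500 = 389.2.
Resisting moment M_r = W × 2.24 = 694.8 × 2.24 = 1556.
FS_overturning = M_r/M_o = 1556/389.2 = 3.999.

4.00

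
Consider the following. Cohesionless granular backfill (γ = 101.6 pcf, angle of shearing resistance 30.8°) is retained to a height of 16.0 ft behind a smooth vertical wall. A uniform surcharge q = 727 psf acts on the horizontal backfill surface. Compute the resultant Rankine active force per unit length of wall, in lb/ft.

7950 lb/ft

K_a = tan²(45° − φ/2) = 0.3227.
Soil triangle: ½ K_a γ H² = 0.5×0.3227×101.6×16.0² = 4197 lb/ft.
Surcharge rectangle: K_a q H = 0.3227×727×16.0 = 3754 lb/ft.
Total = 4197 + 3754 = 7951 lb/ft.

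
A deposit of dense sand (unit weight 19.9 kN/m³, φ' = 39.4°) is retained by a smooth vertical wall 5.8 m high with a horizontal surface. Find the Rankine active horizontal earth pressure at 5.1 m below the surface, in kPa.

22.7 kPa

K_a = (1 − sin φ)/(1 + sin φ) = 0.2234.
σ_h = K_a γ z = 0.2234 × 19.9 × 5.1 = 22.68 kPa.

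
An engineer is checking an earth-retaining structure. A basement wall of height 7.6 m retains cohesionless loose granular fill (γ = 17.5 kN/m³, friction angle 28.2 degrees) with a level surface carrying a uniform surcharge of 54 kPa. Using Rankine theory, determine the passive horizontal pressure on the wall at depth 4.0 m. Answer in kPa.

346 kPa

K_p = (1 + sin φ)/(1 − sin φ) = 2.792.
σ_v = γz + q = 17.5 × 4.0 + 54 = 124.0 kPa.
σ_h = K_p σ_v = 2.792 × 124.0 = 346.2 kPa.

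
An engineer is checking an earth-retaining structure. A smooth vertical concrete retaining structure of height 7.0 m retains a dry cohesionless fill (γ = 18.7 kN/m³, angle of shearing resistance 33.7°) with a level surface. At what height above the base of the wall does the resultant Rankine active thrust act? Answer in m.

K_a = 0.2863.
The pressure distribution is triangular, so the resultant acts at H/3 above the base = 7.0/3 = 2.333 m.

2.33 m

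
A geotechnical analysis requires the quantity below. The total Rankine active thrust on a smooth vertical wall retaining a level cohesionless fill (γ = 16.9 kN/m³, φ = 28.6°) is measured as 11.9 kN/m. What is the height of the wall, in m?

K_a = 0.3525. P_a = ½ K_a γ H² ⇒ H = √(2P_a/(K_a γ)).
H = √(2×11.9/(0.3525×16.9)) = 1.999 m.

2.00 m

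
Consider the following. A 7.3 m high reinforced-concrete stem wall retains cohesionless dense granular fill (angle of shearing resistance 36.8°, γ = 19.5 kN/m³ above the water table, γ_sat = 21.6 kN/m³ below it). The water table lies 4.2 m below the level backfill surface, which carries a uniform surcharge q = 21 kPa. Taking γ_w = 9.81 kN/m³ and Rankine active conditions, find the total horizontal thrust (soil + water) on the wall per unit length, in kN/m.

207 kN/m

K_a = tan²(45° − φ/2) = 0.2508.
γ' = 21.6 − 9.81 = 11.79 kN/m³. h₂ = H − d_w = 3.1 m.
σ'_h: at surface K_a·q = 5.266; at WT K_a(q+γd_w) = 25.80; at base K_a(q+γd_w+γ'h₂) = 34.97 kPa.
P₁ = ½(5.266+25.80)×4.2 = 65.25; P₂ = ½(25.80+34.97)×3.1 = 94.20; P_w = ½γ_w h₂² = 47.14.
Total = 65.25+94.20+47.14 = 206.6 kN/m.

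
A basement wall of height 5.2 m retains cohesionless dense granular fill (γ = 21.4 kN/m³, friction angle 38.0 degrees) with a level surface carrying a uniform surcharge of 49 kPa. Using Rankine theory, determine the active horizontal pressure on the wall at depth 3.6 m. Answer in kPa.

30.0 kPa

K_a = (1 − sin φ)/(1 + sin φ) = 0.2379.
σ_v = γz + q = 21.4 × 3.6 + 49 = 126.0 kPa.
σ_h = K_a σ_v = 0.2379 × 126.0 = 29.98 kPa.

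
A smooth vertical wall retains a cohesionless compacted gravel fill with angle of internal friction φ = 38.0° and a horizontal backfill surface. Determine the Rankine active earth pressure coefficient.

0.238

K_a = tan²(45° − φ/2) = tan²(26.00°) = 0.2379.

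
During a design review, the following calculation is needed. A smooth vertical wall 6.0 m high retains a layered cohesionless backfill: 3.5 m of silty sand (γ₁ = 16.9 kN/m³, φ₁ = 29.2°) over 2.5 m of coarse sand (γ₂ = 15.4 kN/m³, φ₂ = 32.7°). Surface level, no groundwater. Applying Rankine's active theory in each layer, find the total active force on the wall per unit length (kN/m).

94.1 kN/m

K_a1 = tan²(45°−29.2°/2) = 0.3442; K_a2 = tan²(45°−32.7°/2) = 0.2985.
Layer 1: σ at base = K_a1 γ₁ h₁ = 20.36 kPa; P₁ = ½×20.36×3.5 = 35.63.
Layer 2: σ_v at top = γ₁h₁ = 59.15; σ_h top = K_a2×59.15 = 17.66; σ_h base = K_a2×(59.15+15.4×2.5) = 29.15.
P₂ = ½(17.66+29.15)×2.5 = 58.51. Total P_a = 35.63+58.51 = 94.14 kN/m.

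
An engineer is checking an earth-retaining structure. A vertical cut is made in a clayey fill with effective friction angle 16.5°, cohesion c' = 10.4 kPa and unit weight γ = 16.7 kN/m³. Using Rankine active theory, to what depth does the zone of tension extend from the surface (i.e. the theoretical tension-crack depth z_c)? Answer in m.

1.67 m

K_a = tan²(45° − 16.5°/2) = 0.5576; √K_a = 0.7467.
The active pressure is zero where K_a γ z = 2c√K_a, so z_c = 2c/(γ√K_a) = 2×10.4/(16.7×0.7467) = 1.668 m.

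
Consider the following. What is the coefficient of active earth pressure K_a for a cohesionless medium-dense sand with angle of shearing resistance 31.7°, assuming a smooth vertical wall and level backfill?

K_a = tan²(45° − φ/2) = tan²(29.15°) = 0.3111.

0.311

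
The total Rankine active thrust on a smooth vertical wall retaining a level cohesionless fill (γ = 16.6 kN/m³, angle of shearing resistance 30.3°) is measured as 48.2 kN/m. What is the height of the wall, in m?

K_a = 0.3293. P_a = ½ K_a γ H² ⇒ H = √(2P_a/(K_a γ)).
H = √(2×48.2/(0.3293×16.6)) = 4.199 m.

4.20 m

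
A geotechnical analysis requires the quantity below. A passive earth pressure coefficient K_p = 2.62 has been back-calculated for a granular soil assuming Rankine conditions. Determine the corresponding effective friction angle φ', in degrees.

26.6°

K_p = (1+sin φ)/(1−sin φ) ⇒ sin φ = (K_p − 1)/(K_p + 1) = 0.4475.
φ = arcsin(0.4475) = 26.58°.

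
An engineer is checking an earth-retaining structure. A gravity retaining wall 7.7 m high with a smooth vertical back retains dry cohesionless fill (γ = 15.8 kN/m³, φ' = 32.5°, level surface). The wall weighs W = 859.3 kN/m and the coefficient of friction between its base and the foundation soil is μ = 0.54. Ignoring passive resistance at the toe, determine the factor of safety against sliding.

K_a = tan²(45° − 32.5°/2) = 0.3010.
P_a = ½K_aγH² = 0.5×0.3010×15.8×7.7² = 141.0 kN/m, acting at H/3 = 2.567 m above the base.
FS_sliding = μW / P_a = 0.54×859.3 / 141.0 = 3.291.

3.29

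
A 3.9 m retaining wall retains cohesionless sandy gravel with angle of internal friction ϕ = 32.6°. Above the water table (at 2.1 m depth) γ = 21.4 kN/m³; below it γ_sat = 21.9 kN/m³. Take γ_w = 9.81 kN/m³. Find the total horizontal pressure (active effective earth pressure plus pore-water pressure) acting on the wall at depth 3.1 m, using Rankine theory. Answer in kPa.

K_a = (1 − sin φ)/(1 + sin φ) = 0.2997.
γ' = 21.9 − 9.81 = 12.09 kN/m³.
Effective vertical stress at 3.1 m: σ'_v = 21.4×2.1 + 12.09×1.00 = 57.03 kPa.
σ'_h = K_a σ'_v = 0.2997 × 57.03 = 17.09 kPa; u = γ_w × 1.00 = 9.810 kPa.
Total σ_h = 17.09 + 9.810 = 26.90 kPa.

26.9 kPa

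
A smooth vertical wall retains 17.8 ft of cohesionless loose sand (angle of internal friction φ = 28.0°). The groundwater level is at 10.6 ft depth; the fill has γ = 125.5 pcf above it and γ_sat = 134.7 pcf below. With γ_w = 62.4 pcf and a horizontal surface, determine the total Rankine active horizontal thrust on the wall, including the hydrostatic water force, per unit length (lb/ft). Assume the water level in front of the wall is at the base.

K_a = tan²(45° − φ/2) = 0.3610.
γ' = 134.7 − 62.4 = 72.30 pcf. Depth below WT = 7.2 ft.
σ'_h at WT = K_a γ d_w = 480.3 psf; at base = 480.3 + K_a γ' × 7.2 = 668.2 psf.
P₁ (0–10.6 ft) = ½×480.3×10.6 = 2545. P₂ (10.6–17.8 ft) = ½(480.3+668.2)×7.2 = 4135.
P_w = ½ γ_w h₂² = 0.5×62.4×7.2² = 1617. Total = 2545+4135+1617 = 8298 lb/ft.

8300 lb/ft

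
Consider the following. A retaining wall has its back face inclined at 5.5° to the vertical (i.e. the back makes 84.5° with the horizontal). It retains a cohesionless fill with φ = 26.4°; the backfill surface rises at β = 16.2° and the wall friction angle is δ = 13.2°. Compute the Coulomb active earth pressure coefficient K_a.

0.512

K_a = sin²(α+φ) / [sin²α · sin(α−δ) · (1 + √{sin(φ+δ)sin(φ−β) / (sin(α−δ)sin(α+β))})²].
With α = 84.5°, φ = 26.4°, δ = 13.2°, β = 16.2°: K_a = 0.5116.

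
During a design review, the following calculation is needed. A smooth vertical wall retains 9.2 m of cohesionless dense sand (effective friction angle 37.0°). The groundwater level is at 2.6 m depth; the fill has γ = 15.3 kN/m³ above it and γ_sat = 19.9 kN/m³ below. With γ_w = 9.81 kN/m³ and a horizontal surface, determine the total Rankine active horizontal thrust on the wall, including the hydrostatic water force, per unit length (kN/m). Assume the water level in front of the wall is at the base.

346 kN/m

K_a = tan²(45° − φ/2) = 0.2486.
γ' = 19.9 − 9.81 = 10.09 kN/m³. Depth below WT = 6.6 m.
σ'_h at WT = K_a γ d_w = 9.889 kPa; at base = 9.889 + K_a γ' × 6.6 = 26.44 kPa.
P₁ (0–2.6 m) = ½×9.889×2.6 = 12.86. P₂ (2.6–9.2 m) = ½(9.889+26.44)×6.6 = 119.9.
P_w = ½ γ_w h₂² = 0.5×9.81×6.6² = 213.7. Total = 12.86+119.9+213.7 = 346.4 kN/m.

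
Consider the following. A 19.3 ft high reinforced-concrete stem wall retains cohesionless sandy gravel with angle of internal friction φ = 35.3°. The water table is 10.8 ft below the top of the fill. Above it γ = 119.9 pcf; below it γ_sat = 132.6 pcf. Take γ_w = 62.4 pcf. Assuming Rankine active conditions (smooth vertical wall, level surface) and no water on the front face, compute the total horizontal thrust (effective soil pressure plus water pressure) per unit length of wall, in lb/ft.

7750 lb/ft

K_a = tan²(45° − φ/2) = 0.2675.
γ' = 132.6 − 62.4 = 70.20 pcf. Depth below WT = 8.5 ft.
σ'_h at WT = K_a γ d_w = 346.4 psf; at base = 346.4 + K_a γ' × 8.5 = 506.1 psf.
P₁ (0–10.8 ft) = ½×346.4×10.8 = 1871. P₂ (10.8–19.3 ft) = ½(346.4+506.1)×8.5 = 3623.
P_w = ½ γ_w h₂² = 0.5×62.4×8.5² = 2254. Total = 1871+3623+2254 = 7748 lb/ft.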